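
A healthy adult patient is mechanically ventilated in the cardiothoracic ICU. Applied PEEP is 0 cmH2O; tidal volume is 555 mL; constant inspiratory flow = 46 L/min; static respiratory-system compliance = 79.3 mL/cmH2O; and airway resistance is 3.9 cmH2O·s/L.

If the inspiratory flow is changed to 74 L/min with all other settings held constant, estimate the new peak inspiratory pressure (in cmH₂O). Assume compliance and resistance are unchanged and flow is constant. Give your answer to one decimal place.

11.8

Flow: 46 L/min ÷ 60 = 0.7667 L/s.
New flow: 74 L/min ÷ 60 = 1.2333 L/s.
PIP = Vt/C + R·V̇ + PEEP (constant-flow equation of motion).
Only the resistive term changes: ΔPIP = R × ΔV̇ = 3.9 × (1.2333 − 0.7667) = 3.9 × 0.4666 = 1.82 cmH2O.
Original PIP = 555/79.3 + 3.9×0.7667 + 0 = 9.989 cmH2O; new PIP = 9.989 + (1.82) = 11.809 cmH2O.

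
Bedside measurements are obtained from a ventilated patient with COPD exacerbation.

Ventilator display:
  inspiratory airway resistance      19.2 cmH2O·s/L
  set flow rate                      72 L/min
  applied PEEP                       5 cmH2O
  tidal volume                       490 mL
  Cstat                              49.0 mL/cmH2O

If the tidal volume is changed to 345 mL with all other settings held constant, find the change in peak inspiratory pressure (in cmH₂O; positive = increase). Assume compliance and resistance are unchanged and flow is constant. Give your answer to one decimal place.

-3.0

PIP = Vt/C + R·V̇ + PEEP (constant-flow equation of motion).
Only the elastic term changes: ΔPIP = ΔVt / C = (345 − 490) / 49.0 = -2.959 cmH2O.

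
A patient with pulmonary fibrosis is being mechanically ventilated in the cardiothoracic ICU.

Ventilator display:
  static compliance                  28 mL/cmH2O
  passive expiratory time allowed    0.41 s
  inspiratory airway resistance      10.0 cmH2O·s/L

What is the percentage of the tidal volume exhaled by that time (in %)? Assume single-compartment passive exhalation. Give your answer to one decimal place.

76.9

τ = R × C = 10.0 × 28 mL/cmH2O = 10.0 × 0.028 L/cmH2O = 0.28 s.
Passive exhalation: V(t)/V₀ = e^(−t/τ) = e^(−0.41/0.28) = 0.2312.
Fraction exhaled = 1 − 0.2312 = 0.7688 → 76.88%.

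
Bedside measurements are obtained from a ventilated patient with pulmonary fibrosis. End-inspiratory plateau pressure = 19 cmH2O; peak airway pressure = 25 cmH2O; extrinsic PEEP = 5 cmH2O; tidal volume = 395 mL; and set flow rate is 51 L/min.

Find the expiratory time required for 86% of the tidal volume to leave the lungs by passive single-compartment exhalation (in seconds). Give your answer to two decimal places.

Flow: 51 L/min ÷ 60 = 0.85 L/s.
R = (PIP − Pplat)/V̇ = (25 − 19) / 0.85 = 6.0/0.85 = 7.059 cmH2O·s/L.
C = Vt/(Pplat − PEEP) = 395.0 / (19 − 5) = 395.0/14.0 = 28.214 mL/cmH2O.
τ = R × C = 7.059 × 0.02821 L/cmH2O = 0.1991 s.
t = −τ·ln(1 − 0.86) = −0.1991·ln(0.14) = 0.3915 s.

0.39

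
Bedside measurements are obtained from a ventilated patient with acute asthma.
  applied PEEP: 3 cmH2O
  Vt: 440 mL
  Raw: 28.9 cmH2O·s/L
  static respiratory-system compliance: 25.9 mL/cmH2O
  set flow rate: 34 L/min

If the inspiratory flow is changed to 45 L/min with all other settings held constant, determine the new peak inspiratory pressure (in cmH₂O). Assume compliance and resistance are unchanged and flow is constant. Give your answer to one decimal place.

Flow: 34 L/min ÷ 60 = 0.5667 L/s.
New flow: 45 L/min ÷ 60 = 0.75 L/s.
PIP = Vt/C + R·V̇ + PEEP (constant-flow equation of motion).
Only the resistive term changes: ΔPIP = R × ΔV̇ = 28.9 × (0.75 − 0.5667) = 28.9 × 0.1833 = 5.297 cmH2O.
Original PIP = 440/25.9 + 28.9×0.5667 + 3 = 36.366 cmH2O; new PIP = 36.366 + (5.297) = 41.663 cmH2O.

41.7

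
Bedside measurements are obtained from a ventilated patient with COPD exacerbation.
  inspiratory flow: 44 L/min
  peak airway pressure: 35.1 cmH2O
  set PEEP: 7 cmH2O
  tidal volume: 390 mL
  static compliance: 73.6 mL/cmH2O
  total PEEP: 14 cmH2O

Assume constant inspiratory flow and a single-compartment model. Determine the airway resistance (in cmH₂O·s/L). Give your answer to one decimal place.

Flow: 44 L/min ÷ 60 = 0.7333 L/s.
Total PEEP = 14 cmH2O (set 7 + intrinsic 7); this is the baseline alveolar pressure.
Equation of motion (constant flow): PIP = Vt/C + R·V̇ + PEEP.
R·V̇ = PIP − Vt/C − PEEP = 35.1 − 390/73.6 − 14 = 35.1 − 5.299 − 14 = 15.801 cmH2O.
R = 15.801 / 0.7333 = 21.548 cmH2O·s/L.

21.5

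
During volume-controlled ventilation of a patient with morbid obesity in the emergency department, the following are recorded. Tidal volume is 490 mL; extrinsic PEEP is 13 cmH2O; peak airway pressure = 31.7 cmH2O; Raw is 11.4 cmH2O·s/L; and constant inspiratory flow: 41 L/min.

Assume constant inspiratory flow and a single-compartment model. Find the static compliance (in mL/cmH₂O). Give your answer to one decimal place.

44.9

Flow: 41 L/min ÷ 60 = 0.6833 L/s.
Equation of motion (constant flow): PIP = Vt/C + R·V̇ + PEEP.
Vt/C = PIP − R·V̇ − PEEP = 31.7 − 11.4×0.6833 − 13 = 31.7 − 7.79 − 13 = 10.91 cmH2O.
C = Vt / 10.91 = 490 / 10.91 = 44.913 mL/cmH2O.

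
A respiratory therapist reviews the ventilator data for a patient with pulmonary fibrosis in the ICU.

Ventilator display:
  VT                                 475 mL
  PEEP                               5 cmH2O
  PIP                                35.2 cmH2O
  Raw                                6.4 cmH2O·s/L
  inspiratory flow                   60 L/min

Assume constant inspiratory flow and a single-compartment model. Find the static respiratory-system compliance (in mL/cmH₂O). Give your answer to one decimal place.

Flow: 60 L/min ÷ 60 = 1 L/s.
Equation of motion (constant flow): PIP = Vt/C + R·V̇ + PEEP.
Vt/C = PIP − R·V̇ − PEEP = 35.2 − 6.4×1 − 5 = 35.2 − 6.4 − 5 = 23.8 cmH2O.
C = Vt / 23.8 = 475 / 23.8 = 19.958 mL/cmH2O.

20.0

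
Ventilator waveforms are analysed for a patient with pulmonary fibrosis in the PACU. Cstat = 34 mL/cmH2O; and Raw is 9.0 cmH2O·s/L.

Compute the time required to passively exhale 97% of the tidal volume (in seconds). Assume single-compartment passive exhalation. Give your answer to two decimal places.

1.07

τ = R × C = 9.0 × 34 mL/cmH2O = 9.0 × 0.034 L/cmH2O = 0.306 s.
Exhaled fraction f = 1 − e^(−t/τ) → t = −τ·ln(1 − f) = −0.306·ln(0.03) = 1.073 s.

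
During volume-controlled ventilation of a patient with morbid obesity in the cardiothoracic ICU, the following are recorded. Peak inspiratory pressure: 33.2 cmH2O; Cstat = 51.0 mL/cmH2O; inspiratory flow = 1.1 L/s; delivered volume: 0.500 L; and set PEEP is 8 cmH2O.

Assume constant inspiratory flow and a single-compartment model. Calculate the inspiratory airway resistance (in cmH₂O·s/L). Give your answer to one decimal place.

14.0

Equation of motion (constant flow): PIP = Vt/C + R·V̇ + PEEP.
R·V̇ = PIP − Vt/C − PEEP = 33.2 − 500/51.0 − 8 = 33.2 − 9.804 − 8 = 15.396 cmH2O.
R = 15.396 / 1.1 = 13.996 cmH2O·s/L.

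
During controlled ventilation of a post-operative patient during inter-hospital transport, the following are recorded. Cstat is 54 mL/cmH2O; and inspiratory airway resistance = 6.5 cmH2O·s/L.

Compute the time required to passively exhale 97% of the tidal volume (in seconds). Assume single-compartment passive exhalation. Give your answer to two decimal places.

1.23

τ = R × C = 6.5 × 54 mL/cmH2O = 6.5 × 0.054 L/cmH2O = 0.351 s.
Exhaled fraction f = 1 − e^(−t/τ) → t = −τ·ln(1 − f) = −0.351·ln(0.03) = 1.231 s.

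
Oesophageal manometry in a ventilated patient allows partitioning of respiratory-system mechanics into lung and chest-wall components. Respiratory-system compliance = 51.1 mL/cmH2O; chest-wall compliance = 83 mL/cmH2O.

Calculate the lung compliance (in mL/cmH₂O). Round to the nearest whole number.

133

1/CL = 1/Crs − 1/Ccw.
1/CL = 1/51.1 − 1/83 = 0.007521.
CL = 132.96 mL/cmH2O.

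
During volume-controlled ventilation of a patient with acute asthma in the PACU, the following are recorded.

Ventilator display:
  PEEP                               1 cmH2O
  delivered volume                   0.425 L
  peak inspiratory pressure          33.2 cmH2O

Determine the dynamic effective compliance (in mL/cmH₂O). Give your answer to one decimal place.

13.2

Dynamic compliance = Vt / (PIP − PEEP) = 425 / (33.2 − 1) = 425 / 32.2 = 13.199 mL/cmH2O.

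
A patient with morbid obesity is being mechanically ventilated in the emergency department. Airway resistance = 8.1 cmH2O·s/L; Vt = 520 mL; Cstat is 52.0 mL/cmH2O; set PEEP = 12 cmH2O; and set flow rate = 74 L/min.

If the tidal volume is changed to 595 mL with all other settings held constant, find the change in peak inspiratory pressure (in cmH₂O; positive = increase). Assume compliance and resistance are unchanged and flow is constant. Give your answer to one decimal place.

PIP = Vt/C + R·V̇ + PEEP (constant-flow equation of motion).
Only the elastic term changes: ΔPIP = ΔVt / C = (595 − 520) / 52.0 = 1.442 cmH2O.

1.4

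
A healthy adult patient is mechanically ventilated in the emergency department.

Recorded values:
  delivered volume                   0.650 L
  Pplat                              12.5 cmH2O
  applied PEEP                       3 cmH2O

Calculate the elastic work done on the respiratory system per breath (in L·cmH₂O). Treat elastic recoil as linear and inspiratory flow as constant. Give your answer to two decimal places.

Elastic work ≈ ½ × (Pplat − PEEP) × Vt = 0.5 × (12.5 − 3) × 0.650 L = 0.5 × 9.5 × 0.650 = 3.088 L·cmH2O.

3.09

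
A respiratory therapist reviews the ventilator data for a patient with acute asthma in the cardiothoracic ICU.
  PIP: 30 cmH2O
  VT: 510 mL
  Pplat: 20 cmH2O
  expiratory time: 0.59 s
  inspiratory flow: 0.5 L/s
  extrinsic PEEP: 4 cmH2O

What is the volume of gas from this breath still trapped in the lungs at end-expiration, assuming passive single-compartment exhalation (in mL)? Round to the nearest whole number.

202

R = (PIP − Pplat)/V̇ = (30 − 20) / 0.5 = 10.0/0.5 = 20.0 cmH2O·s/L.
C = Vt/(Pplat − PEEP) = 510.0 / (20 − 4) = 510.0/16.0 = 31.875 mL/cmH2O.
τ = R × C = 20.0 × 0.03188 L/cmH2O = 0.6376 s.
Fraction remaining = e^(−Te/τ) = e^(−0.59/0.6376) = 0.3964.
Trapped volume = 510.0 × 0.3964 = 202.16 mL.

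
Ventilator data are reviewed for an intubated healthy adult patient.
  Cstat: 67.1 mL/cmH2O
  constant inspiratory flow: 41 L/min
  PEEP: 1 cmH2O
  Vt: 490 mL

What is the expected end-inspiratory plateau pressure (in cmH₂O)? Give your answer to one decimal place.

Pplat = PEEP + Vt / Cstat = 1 + 490 / 67.1 = 1 + 7.303 = 8.303 cmH2O.

8.3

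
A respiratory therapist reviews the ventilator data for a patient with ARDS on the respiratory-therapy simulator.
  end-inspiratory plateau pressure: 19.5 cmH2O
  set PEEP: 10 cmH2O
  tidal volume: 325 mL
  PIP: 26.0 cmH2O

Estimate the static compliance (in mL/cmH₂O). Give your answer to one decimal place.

34.2

Cstat = Vt / (Pplat − PEEP) = 325 / (19.5 − 10) = 325 / 9.5 = 34.211 mL/cmH2O.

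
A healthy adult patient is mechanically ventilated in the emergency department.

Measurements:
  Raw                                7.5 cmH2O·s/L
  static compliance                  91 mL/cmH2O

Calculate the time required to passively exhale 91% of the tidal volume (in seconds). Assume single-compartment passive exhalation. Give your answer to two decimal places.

1.64

τ = R × C = 7.5 × 91 mL/cmH2O = 7.5 × 0.091 L/cmH2O = 0.6825 s.
Exhaled fraction f = 1 − e^(−t/τ) → t = −τ·ln(1 − f) = −0.6825·ln(0.09) = 1.643 s.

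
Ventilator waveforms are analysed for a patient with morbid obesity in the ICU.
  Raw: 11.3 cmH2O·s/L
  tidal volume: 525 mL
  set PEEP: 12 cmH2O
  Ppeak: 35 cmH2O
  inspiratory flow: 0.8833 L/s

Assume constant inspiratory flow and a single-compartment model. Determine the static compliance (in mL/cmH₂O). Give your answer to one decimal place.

Equation of motion (constant flow): PIP = Vt/C + R·V̇ + PEEP.
Vt/C = PIP − R·V̇ − PEEP = 35 − 11.3×0.8833 − 12 = 35 − 9.981 − 12 = 13.019 cmH2O.
C = Vt / 13.019 = 525 / 13.019 = 40.326 mL/cmH2O.

40.3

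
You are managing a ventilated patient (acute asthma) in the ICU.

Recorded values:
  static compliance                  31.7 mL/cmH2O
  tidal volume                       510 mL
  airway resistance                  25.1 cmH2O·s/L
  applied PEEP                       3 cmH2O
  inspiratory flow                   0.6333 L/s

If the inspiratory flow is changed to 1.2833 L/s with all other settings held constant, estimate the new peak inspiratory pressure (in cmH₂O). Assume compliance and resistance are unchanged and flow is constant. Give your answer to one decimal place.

PIP = Vt/C + R·V̇ + PEEP (constant-flow equation of motion).
Only the resistive term changes: ΔPIP = R × ΔV̇ = 25.1 × (1.2833 − 0.6333) = 25.1 × 0.65 = 16.315 cmH2O.
Original PIP = 510/31.7 + 25.1×0.6333 + 3 = 34.984 cmH2O; new PIP = 34.984 + (16.315) = 51.299 cmH2O.

51.3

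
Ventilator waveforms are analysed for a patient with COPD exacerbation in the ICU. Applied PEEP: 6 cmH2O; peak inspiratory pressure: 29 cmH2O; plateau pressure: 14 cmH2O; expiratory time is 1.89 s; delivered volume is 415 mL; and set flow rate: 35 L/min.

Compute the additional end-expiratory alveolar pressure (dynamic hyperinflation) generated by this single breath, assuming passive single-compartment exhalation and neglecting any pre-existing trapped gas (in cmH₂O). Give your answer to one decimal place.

1.9

Flow: 35 L/min ÷ 60 = 0.5833 L/s.
R = (PIP − Pplat)/V̇ = (29 − 14) / 0.5833 = 15.0/0.5833 = 25.716 cmH2O·s/L.
C = Vt/(Pplat − PEEP) = 415.0 / (14 − 6) = 415.0/8.0 = 51.875 mL/cmH2O.
τ = R × C = 25.716 × 0.05188 L/cmH2O = 1.334 s.
Fraction remaining = e^(−Te/τ) = e^(−1.89/1.334) = 0.2425; trapped volume = 415.0 × 0.2425 = 100.64 mL.
Additional alveolar pressure from trapping ≈ V_trapped / C = 100.64 / 51.875 = 1.94 cmH2O.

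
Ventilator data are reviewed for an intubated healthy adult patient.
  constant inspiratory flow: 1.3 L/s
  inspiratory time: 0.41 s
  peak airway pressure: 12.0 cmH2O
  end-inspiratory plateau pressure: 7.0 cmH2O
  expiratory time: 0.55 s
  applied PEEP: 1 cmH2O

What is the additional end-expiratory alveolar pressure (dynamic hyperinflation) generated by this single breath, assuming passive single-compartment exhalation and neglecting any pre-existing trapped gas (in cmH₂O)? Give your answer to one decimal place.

Vt = flow × Ti = 1.3 L/s × 0.41 s × 1000 mL/L = 533.0 mL.
R = (PIP − Pplat)/V̇ = (12.0 − 7.0) / 1.3 = 5.0/1.3 = 3.846 cmH2O·s/L.
C = Vt/(Pplat − PEEP) = 533.0 / (7.0 − 1) = 533.0/6.0 = 88.833 mL/cmH2O.
τ = R × C = 3.846 × 0.08883 L/cmH2O = 0.3416 s.
Fraction remaining = e^(−Te/τ) = e^(−0.55/0.3416) = 0.1999; trapped volume = 533.0 × 0.1999 = 106.55 mL.
Additional alveolar pressure from trapping ≈ V_trapped / C = 106.55 / 88.833 = 1.199 cmH2O.

1.2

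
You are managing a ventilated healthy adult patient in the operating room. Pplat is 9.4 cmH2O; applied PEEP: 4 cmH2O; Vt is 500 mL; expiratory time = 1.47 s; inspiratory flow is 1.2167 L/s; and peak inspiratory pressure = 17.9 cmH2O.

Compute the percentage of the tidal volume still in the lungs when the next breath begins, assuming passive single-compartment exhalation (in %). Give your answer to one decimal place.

R = (PIP − Pplat)/V̇ = (17.9 − 9.4) / 1.2167 = 8.5/1.2167 = 6.986 cmH2O·s/L.
C = Vt/(Pplat − PEEP) = 500.0 / (9.4 − 4) = 500.0/5.4 = 92.593 mL/cmH2O.
τ = R × C = 6.986 × 0.09259 L/cmH2O = 0.6468 s.
Fraction remaining at end-expiration = e^(−Te/τ) = e^(−1.47/0.6468) = 0.103 → 10.3%.

10.3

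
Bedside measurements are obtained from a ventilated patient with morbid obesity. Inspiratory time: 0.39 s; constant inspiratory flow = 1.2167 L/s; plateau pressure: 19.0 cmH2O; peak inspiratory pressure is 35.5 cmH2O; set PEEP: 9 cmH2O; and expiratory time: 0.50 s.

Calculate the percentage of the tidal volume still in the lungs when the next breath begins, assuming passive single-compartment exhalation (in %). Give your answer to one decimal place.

46.0

Vt = flow × Ti = 1.2167 L/s × 0.39 s × 1000 mL/L = 474.51 mL.
R = (PIP − Pplat)/V̇ = (35.5 − 19.0) / 1.2167 = 16.5/1.2167 = 13.561 cmH2O·s/L.
C = Vt/(Pplat − PEEP) = 474.51 / (19.0 − 9) = 474.51/10.0 = 47.451 mL/cmH2O.
τ = R × C = 13.561 × 0.04745 L/cmH2O = 0.6435 s.
Fraction remaining at end-expiration = e^(−Te/τ) = e^(−0.50/0.6435) = 0.4598 → 45.98%.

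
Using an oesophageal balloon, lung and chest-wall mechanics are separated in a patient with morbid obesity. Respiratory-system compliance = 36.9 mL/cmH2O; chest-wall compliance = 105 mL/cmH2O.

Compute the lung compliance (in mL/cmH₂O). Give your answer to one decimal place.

1/CL = 1/Crs − 1/Ccw.
1/CL = 1/36.9 − 1/105 = 0.01758.
CL = 56.883 mL/cmH2O.

56.9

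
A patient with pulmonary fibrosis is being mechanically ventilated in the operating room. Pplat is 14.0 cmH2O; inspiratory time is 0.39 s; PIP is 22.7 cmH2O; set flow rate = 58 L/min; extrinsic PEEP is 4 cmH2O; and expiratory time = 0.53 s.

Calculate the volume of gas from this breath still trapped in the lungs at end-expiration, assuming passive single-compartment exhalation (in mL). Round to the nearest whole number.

Flow: 58 L/min ÷ 60 = 0.9667 L/s.
Vt = flow × Ti = 0.9667 L/s × 0.39 s × 1000 mL/L = 377.01 mL.
R = (PIP − Pplat)/V̇ = (22.7 − 14.0) / 0.9667 = 8.7/0.9667 = 9.0 cmH2O·s/L.
C = Vt/(Pplat − PEEP) = 377.01 / (14.0 − 4) = 377.01/10.0 = 37.701 mL/cmH2O.
τ = R × C = 9.0 × 0.0377 L/cmH2O = 0.3393 s.
Fraction remaining = e^(−Te/τ) = e^(−0.53/0.3393) = 0.2097.
Trapped volume = 377.01 × 0.2097 = 79.059 mL.

79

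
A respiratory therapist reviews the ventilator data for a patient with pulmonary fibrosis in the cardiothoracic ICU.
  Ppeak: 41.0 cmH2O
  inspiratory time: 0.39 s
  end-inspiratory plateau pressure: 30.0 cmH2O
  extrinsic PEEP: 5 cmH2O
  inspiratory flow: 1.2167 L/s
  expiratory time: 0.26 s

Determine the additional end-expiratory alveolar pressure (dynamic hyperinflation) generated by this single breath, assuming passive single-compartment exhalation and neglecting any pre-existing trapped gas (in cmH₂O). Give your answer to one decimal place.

Vt = flow × Ti = 1.2167 L/s × 0.39 s × 1000 mL/L = 474.51 mL.
R = (PIP − Pplat)/V̇ = (41.0 − 30.0) / 1.2167 = 11.0/1.2167 = 9.041 cmH2O·s/L.
C = Vt/(Pplat − PEEP) = 474.51 / (30.0 − 5) = 474.51/25.0 = 18.98 mL/cmH2O.
τ = R × C = 9.041 × 0.01898 L/cmH2O = 0.1716 s.
Fraction remaining = e^(−Te/τ) = e^(−0.26/0.1716) = 0.2198; trapped volume = 474.51 × 0.2198 = 104.3 mL.
Additional alveolar pressure from trapping ≈ V_trapped / C = 104.3 / 18.98 = 5.495 cmH2O.

5.5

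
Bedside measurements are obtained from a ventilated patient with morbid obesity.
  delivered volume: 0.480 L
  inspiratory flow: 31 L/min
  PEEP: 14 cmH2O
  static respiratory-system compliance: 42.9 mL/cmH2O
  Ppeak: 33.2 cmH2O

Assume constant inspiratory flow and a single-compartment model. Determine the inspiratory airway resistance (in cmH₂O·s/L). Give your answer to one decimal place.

15.5

Flow: 31 L/min ÷ 60 = 0.5167 L/s.
Equation of motion (constant flow): PIP = Vt/C + R·V̇ + PEEP.
R·V̇ = PIP − Vt/C − PEEP = 33.2 − 480/42.9 − 14 = 33.2 − 11.189 − 14 = 8.011 cmH2O.
R = 8.011 / 0.5167 = 15.504 cmH2O·s/L.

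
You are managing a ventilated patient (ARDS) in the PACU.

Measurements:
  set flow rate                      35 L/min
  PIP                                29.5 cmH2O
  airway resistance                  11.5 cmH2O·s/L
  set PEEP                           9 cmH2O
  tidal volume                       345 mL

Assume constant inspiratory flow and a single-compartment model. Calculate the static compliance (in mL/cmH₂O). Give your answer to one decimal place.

25.0

Flow: 35 L/min ÷ 60 = 0.5833 L/s.
Equation of motion (constant flow): PIP = Vt/C + R·V̇ + PEEP.
Vt/C = PIP − R·V̇ − PEEP = 29.5 − 11.5×0.5833 − 9 = 29.5 − 6.708 − 9 = 13.792 cmH2O.
C = Vt / 13.792 = 345 / 13.792 = 25.015 mL/cmH2O.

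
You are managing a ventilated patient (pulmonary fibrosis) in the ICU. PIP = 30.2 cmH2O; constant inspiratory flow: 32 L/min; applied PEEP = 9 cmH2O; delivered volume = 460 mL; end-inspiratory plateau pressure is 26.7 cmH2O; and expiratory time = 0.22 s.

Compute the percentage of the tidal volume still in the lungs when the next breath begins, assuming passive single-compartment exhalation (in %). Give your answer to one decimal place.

27.5

Flow: 32 L/min ÷ 60 = 0.5333 L/s.
R = (PIP − Pplat)/V̇ = (30.2 − 26.7) / 0.5333 = 3.5/0.5333 = 6.563 cmH2O·s/L.
C = Vt/(Pplat − PEEP) = 460.0 / (26.7 − 9) = 460.0/17.7 = 25.989 mL/cmH2O.
τ = R × C = 6.563 × 0.02599 L/cmH2O = 0.1706 s.
Fraction remaining at end-expiration = e^(−Te/τ) = e^(−0.22/0.1706) = 0.2754 → 27.54%.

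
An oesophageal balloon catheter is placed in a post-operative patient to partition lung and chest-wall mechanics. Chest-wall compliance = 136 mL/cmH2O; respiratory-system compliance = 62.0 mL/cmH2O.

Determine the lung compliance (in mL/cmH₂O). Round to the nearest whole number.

114

1/CL = 1/Crs − 1/Ccw.
1/CL = 1/62.0 − 1/136 = 0.008776.
CL = 113.95 mL/cmH2O.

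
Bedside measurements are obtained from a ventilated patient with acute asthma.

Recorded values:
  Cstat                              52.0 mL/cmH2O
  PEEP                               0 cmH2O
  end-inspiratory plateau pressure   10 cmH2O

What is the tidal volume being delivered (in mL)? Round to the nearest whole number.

Vt = Cstat × (Pplat − PEEP) = 52.0 × (10 − 0) = 52.0 × 10.0 = 520.0 mL.

520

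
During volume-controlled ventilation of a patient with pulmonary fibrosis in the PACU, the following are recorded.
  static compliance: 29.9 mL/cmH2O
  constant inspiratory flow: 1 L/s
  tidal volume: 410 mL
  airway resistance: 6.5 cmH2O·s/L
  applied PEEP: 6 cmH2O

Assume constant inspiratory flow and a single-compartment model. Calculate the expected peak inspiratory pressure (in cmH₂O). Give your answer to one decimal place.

26.2

Equation of motion (constant flow): PIP = Vt/C + R·V̇ + PEEP.
PIP = 410/29.9 + 6.5×1 + 6 = 13.712 + 6.5 + 6 = 26.212 cmH2O.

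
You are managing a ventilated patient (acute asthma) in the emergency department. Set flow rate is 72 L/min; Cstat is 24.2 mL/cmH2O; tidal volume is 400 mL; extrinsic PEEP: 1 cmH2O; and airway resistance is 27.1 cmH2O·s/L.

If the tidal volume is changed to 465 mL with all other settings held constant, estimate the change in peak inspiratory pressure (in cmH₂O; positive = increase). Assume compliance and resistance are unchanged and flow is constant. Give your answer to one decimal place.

2.7

PIP = Vt/C + R·V̇ + PEEP (constant-flow equation of motion).
Only the elastic term changes: ΔPIP = ΔVt / C = (465 − 400) / 24.2 = 2.686 cmH2O.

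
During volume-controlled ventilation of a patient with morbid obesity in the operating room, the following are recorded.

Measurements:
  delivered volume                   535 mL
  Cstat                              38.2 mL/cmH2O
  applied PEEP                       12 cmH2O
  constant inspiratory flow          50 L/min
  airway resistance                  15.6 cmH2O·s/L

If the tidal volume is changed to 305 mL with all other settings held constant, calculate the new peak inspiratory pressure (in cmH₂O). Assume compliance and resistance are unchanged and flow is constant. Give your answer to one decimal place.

Flow: 50 L/min ÷ 60 = 0.8333 L/s.
PIP = Vt/C + R·V̇ + PEEP (constant-flow equation of motion).
Only the elastic term changes: ΔPIP = ΔVt / C = (305 − 535) / 38.2 = -6.021 cmH2O.
Original PIP = 535/38.2 + 15.6×0.8333 + 12 = 39.005 cmH2O; new PIP = 39.005 + (-6.021) = 32.984 cmH2O.

33.0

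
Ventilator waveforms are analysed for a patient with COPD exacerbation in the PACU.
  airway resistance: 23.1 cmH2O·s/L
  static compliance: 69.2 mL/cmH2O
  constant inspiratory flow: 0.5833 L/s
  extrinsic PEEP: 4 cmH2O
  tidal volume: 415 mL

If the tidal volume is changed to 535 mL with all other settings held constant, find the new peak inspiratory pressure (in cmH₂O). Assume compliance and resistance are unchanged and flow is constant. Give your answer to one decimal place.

PIP = Vt/C + R·V̇ + PEEP (constant-flow equation of motion).
Only the elastic term changes: ΔPIP = ΔVt / C = (535 − 415) / 69.2 = 1.734 cmH2O.
Original PIP = 415/69.2 + 23.1×0.5833 + 4 = 23.471 cmH2O; new PIP = 23.471 + (1.734) = 25.205 cmH2O.

25.2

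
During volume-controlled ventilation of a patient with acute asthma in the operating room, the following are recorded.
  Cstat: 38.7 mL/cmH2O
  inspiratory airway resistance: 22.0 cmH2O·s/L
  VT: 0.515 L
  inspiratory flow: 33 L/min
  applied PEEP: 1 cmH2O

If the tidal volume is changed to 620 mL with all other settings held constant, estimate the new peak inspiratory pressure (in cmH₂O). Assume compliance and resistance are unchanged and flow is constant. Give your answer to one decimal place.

29.1

Flow: 33 L/min ÷ 60 = 0.55 L/s.
PIP = Vt/C + R·V̇ + PEEP (constant-flow equation of motion).
Only the elastic term changes: ΔPIP = ΔVt / C = (620 − 515) / 38.7 = 2.713 cmH2O.
Original PIP = 515/38.7 + 22.0×0.55 + 1 = 26.407 cmH2O; new PIP = 26.407 + (2.713) = 29.12 cmH2O.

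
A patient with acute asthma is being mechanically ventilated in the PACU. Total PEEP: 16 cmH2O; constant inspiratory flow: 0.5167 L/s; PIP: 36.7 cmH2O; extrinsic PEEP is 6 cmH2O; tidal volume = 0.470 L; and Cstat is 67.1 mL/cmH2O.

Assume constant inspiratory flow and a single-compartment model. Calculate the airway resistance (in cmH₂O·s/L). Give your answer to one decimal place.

Total PEEP = 16 cmH2O (set 6 + intrinsic 10); this is the baseline alveolar pressure.
Equation of motion (constant flow): PIP = Vt/C + R·V̇ + PEEP.
R·V̇ = PIP − Vt/C − PEEP = 36.7 − 470/67.1 − 16 = 36.7 − 7.004 − 16 = 13.696 cmH2O.
R = 13.696 / 0.5167 = 26.507 cmH2O·s/L.

26.5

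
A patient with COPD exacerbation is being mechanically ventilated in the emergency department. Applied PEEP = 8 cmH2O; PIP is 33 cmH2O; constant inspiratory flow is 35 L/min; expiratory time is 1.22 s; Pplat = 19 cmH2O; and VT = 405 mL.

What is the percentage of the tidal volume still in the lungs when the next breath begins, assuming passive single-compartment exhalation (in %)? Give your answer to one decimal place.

25.1

Flow: 35 L/min ÷ 60 = 0.5833 L/s.
R = (PIP − Pplat)/V̇ = (33 − 19) / 0.5833 = 14.0/0.5833 = 24.001 cmH2O·s/L.
C = Vt/(Pplat − PEEP) = 405.0 / (19 − 8) = 405.0/11.0 = 36.818 mL/cmH2O.
τ = R × C = 24.001 × 0.03682 L/cmH2O = 0.8837 s.
Fraction remaining at end-expiration = e^(−Te/τ) = e^(−1.22/0.8837) = 0.2514 → 25.14%.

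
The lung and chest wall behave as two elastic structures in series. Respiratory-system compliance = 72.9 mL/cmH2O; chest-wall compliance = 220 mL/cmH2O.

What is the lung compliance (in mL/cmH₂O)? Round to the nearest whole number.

1/CL = 1/Crs − 1/Ccw.
1/CL = 1/72.9 − 1/220 = 0.009172.
CL = 109.03 mL/cmH2O.

109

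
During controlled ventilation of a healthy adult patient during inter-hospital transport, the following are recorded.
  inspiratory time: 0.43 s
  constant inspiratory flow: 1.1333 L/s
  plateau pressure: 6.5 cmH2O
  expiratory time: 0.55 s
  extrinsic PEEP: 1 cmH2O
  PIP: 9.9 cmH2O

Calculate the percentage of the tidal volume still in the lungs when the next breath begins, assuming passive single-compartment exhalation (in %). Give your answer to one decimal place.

Vt = flow × Ti = 1.1333 L/s × 0.43 s × 1000 mL/L = 487.32 mL.
R = (PIP − Pplat)/V̇ = (9.9 − 6.5) / 1.1333 = 3.4/1.1333 = 3.0 cmH2O·s/L.
C = Vt/(Pplat − PEEP) = 487.32 / (6.5 − 1) = 487.32/5.5 = 88.604 mL/cmH2O.
τ = R × C = 3.0 × 0.0886 L/cmH2O = 0.2658 s.
Fraction remaining at end-expiration = e^(−Te/τ) = e^(−0.55/0.2658) = 0.1263 → 12.63%.

12.6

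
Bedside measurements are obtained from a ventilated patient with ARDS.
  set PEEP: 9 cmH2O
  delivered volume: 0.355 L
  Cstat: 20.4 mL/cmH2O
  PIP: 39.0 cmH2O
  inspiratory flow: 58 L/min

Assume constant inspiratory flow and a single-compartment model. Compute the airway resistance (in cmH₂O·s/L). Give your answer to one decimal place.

13.0

Flow: 58 L/min ÷ 60 = 0.9667 L/s.
Equation of motion (constant flow): PIP = Vt/C + R·V̇ + PEEP.
R·V̇ = PIP − Vt/C − PEEP = 39.0 − 355/20.4 − 9 = 39.0 − 17.402 − 9 = 12.598 cmH2O.
R = 12.598 / 0.9667 = 13.032 cmH2O·s/L.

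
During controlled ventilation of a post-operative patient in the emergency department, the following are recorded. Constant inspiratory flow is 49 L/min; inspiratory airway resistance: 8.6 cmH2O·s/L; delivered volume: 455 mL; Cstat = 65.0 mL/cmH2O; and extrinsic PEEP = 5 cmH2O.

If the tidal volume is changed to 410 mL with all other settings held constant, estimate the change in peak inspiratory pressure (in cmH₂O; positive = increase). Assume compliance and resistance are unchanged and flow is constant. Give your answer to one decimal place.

PIP = Vt/C + R·V̇ + PEEP (constant-flow equation of motion).
Only the elastic term changes: ΔPIP = ΔVt / C = (410 − 455) / 65.0 = -0.6923 cmH2O.

-0.7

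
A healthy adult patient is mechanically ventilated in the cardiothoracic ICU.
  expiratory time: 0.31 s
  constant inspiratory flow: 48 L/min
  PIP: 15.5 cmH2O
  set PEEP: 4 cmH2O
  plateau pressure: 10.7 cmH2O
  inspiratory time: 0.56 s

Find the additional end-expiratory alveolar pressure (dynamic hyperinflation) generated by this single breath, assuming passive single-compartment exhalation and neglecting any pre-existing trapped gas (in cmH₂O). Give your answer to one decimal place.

Flow: 48 L/min ÷ 60 = 0.8 L/s.
Vt = flow × Ti = 0.8 L/s × 0.56 s × 1000 mL/L = 448.0 mL.
R = (PIP − Pplat)/V̇ = (15.5 − 10.7) / 0.8 = 4.8/0.8 = 6.0 cmH2O·s/L.
C = Vt/(Pplat − PEEP) = 448.0 / (10.7 − 4) = 448.0/6.7 = 66.866 mL/cmH2O.
τ = R × C = 6.0 × 0.06687 L/cmH2O = 0.4012 s.
Fraction remaining = e^(−Te/τ) = e^(−0.31/0.4012) = 0.4618; trapped volume = 448.0 × 0.4618 = 206.89 mL.
Additional alveolar pressure from trapping ≈ V_trapped / C = 206.89 / 66.866 = 3.094 cmH2O.

3.1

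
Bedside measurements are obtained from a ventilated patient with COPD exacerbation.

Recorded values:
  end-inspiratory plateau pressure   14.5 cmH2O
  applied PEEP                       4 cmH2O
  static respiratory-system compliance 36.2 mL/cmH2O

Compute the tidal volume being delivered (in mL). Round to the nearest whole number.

Vt = Cstat × (Pplat − PEEP) = 36.2 × (14.5 − 4) = 36.2 × 10.5 = 380.1 mL.

380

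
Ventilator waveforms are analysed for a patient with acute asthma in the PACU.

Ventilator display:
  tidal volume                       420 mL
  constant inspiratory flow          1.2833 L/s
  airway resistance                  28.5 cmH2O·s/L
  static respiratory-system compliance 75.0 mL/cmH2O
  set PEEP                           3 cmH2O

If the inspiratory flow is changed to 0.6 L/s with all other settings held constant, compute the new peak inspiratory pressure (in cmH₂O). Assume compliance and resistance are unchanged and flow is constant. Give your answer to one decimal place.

PIP = Vt/C + R·V̇ + PEEP (constant-flow equation of motion).
Only the resistive term changes: ΔPIP = R × ΔV̇ = 28.5 × (0.6 − 1.2833) = 28.5 × -0.6833 = -19.474 cmH2O.
Original PIP = 420/75.0 + 28.5×1.2833 + 3 = 45.174 cmH2O; new PIP = 45.174 + (-19.474) = 25.7 cmH2O.

25.7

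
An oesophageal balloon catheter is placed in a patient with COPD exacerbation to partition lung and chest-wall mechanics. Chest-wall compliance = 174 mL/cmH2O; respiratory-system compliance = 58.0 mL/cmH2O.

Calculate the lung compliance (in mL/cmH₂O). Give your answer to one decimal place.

87.0

1/CL = 1/Crs − 1/Ccw.
1/CL = 1/58.0 − 1/174 = 0.01149.
CL = 87.032 mL/cmH2O.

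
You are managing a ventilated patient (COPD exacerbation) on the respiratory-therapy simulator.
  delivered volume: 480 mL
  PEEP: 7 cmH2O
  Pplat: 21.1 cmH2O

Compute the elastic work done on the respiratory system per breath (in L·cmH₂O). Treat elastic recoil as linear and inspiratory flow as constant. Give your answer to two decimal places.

Elastic work ≈ ½ × (Pplat − PEEP) × Vt = 0.5 × (21.1 − 7) × 0.480 L = 0.5 × 14.1 × 0.480 = 3.384 L·cmH2O.

3.38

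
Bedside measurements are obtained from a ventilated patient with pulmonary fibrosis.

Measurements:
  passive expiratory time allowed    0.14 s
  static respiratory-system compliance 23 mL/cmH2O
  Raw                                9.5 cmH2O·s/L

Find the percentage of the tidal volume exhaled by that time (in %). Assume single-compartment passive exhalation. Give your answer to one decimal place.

47.3

τ = R × C = 9.5 × 23 mL/cmH2O = 9.5 × 0.023 L/cmH2O = 0.2185 s.
Passive exhalation: V(t)/V₀ = e^(−t/τ) = e^(−0.14/0.2185) = 0.5269.
Fraction exhaled = 1 − 0.5269 = 0.4731 → 47.31%.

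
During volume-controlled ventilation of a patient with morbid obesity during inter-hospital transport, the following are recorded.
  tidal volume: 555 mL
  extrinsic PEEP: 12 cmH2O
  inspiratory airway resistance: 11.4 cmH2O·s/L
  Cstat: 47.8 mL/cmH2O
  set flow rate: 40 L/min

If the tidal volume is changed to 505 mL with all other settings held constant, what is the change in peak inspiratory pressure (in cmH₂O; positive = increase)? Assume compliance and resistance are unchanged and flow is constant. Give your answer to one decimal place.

-1.0

PIP = Vt/C + R·V̇ + PEEP (constant-flow equation of motion).
Only the elastic term changes: ΔPIP = ΔVt / C = (505 − 555) / 47.8 = -1.046 cmH2O.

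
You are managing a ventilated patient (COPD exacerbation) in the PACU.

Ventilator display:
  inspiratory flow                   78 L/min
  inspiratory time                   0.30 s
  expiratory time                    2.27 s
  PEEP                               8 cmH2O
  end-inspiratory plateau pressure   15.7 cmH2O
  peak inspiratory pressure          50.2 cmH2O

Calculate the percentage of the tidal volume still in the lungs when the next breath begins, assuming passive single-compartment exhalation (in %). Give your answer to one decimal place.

18.5

Flow: 78 L/min ÷ 60 = 1.3 L/s.
Vt = flow × Ti = 1.3 L/s × 0.30 s × 1000 mL/L = 390.0 mL.
R = (PIP − Pplat)/V̇ = (50.2 − 15.7) / 1.3 = 34.5/1.3 = 26.538 cmH2O·s/L.
C = Vt/(Pplat − PEEP) = 390.0 / (15.7 − 8) = 390.0/7.7 = 50.649 mL/cmH2O.
τ = R × C = 26.538 × 0.05065 L/cmH2O = 1.344 s.
Fraction remaining at end-expiration = e^(−Te/τ) = e^(−2.27/1.344) = 0.1847 → 18.47%.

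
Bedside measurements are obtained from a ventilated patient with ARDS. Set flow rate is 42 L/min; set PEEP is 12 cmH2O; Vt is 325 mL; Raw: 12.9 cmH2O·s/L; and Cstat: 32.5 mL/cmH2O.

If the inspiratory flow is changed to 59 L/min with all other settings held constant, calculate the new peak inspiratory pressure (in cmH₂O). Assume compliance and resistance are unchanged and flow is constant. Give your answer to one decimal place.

Flow: 42 L/min ÷ 60 = 0.7 L/s.
New flow: 59 L/min ÷ 60 = 0.9833 L/s.
PIP = Vt/C + R·V̇ + PEEP (constant-flow equation of motion).
Only the resistive term changes: ΔPIP = R × ΔV̇ = 12.9 × (0.9833 − 0.7) = 12.9 × 0.2833 = 3.655 cmH2O.
Original PIP = 325/32.5 + 12.9×0.7 + 12 = 31.03 cmH2O; new PIP = 31.03 + (3.655) = 34.685 cmH2O.

34.7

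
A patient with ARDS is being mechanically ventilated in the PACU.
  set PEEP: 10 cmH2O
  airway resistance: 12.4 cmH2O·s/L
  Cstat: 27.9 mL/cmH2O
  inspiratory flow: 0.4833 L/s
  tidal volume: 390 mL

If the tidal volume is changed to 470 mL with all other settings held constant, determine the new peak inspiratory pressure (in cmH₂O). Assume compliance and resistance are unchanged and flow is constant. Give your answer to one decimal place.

PIP = Vt/C + R·V̇ + PEEP (constant-flow equation of motion).
Only the elastic term changes: ΔPIP = ΔVt / C = (470 − 390) / 27.9 = 2.867 cmH2O.
Original PIP = 390/27.9 + 12.4×0.4833 + 10 = 29.971 cmH2O; new PIP = 29.971 + (2.867) = 32.838 cmH2O.

32.8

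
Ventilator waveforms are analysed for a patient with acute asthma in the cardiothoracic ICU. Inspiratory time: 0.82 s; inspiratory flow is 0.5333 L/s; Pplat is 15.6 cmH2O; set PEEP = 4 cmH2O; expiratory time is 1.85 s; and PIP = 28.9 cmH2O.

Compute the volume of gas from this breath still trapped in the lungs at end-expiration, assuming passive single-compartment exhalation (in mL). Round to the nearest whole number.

Vt = flow × Ti = 0.5333 L/s × 0.82 s × 1000 mL/L = 437.31 mL.
R = (PIP − Pplat)/V̇ = (28.9 − 15.6) / 0.5333 = 13.3/0.5333 = 24.939 cmH2O·s/L.
C = Vt/(Pplat − PEEP) = 437.31 / (15.6 − 4) = 437.31/11.6 = 37.699 mL/cmH2O.
τ = R × C = 24.939 × 0.0377 L/cmH2O = 0.9402 s.
Fraction remaining = e^(−Te/τ) = e^(−1.85/0.9402) = 0.1398.
Trapped volume = 437.31 × 0.1398 = 61.136 mL.

61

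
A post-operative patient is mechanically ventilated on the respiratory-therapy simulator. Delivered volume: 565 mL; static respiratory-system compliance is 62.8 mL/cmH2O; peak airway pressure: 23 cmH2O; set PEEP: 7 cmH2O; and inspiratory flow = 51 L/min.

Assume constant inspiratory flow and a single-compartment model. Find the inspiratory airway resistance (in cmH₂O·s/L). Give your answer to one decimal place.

8.2

Flow: 51 L/min ÷ 60 = 0.85 L/s.
Equation of motion (constant flow): PIP = Vt/C + R·V̇ + PEEP.
R·V̇ = PIP − Vt/C − PEEP = 23 − 565/62.8 − 7 = 23 − 8.997 − 7 = 7.003 cmH2O.
R = 7.003 / 0.85 = 8.239 cmH2O·s/L.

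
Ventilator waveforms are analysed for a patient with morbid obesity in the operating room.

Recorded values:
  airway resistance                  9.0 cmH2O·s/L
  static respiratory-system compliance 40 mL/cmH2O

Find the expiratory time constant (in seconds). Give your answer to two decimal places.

τ = R × C = 9.0 × 40 mL/cmH2O = 9.0 × 0.040 L/cmH2O = 0.36 s.

0.36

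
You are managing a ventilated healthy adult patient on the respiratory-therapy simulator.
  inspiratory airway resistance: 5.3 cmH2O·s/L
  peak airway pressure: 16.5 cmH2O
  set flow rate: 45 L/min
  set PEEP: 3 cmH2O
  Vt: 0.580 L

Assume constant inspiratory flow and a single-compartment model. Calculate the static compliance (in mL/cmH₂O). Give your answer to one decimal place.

60.9

Flow: 45 L/min ÷ 60 = 0.75 L/s.
Equation of motion (constant flow): PIP = Vt/C + R·V̇ + PEEP.
Vt/C = PIP − R·V̇ − PEEP = 16.5 − 5.3×0.75 − 3 = 16.5 − 3.975 − 3 = 9.525 cmH2O.
C = Vt / 9.525 = 580 / 9.525 = 60.892 mL/cmH2O.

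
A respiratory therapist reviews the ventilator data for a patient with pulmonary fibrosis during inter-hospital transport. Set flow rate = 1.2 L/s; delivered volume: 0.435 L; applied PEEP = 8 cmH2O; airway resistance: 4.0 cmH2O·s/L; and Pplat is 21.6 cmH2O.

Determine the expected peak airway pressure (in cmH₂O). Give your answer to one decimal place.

PIP = Pplat + Raw × flow = 21.6 + 4.0 × 1.2 = 21.6 + 4.8 = 26.4 cmH2O.

26.4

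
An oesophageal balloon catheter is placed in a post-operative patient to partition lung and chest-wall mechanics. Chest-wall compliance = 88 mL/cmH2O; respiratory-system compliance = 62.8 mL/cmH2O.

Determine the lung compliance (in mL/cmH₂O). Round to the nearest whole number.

1/CL = 1/Crs − 1/Ccw.
1/CL = 1/62.8 − 1/88 = 0.00456.
CL = 219.3 mL/cmH2O.

219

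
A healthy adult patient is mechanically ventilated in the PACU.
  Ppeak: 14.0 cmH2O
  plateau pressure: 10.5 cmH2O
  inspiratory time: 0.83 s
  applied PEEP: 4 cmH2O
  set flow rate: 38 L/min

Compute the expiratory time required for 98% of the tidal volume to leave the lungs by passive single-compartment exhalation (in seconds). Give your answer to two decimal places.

Flow: 38 L/min ÷ 60 = 0.6333 L/s.
Vt = flow × Ti = 0.6333 L/s × 0.83 s × 1000 mL/L = 525.64 mL.
R = (PIP − Pplat)/V̇ = (14.0 − 10.5) / 0.6333 = 3.5/0.6333 = 5.527 cmH2O·s/L.
C = Vt/(Pplat − PEEP) = 525.64 / (10.5 − 4) = 525.64/6.5 = 80.868 mL/cmH2O.
τ = R × C = 5.527 × 0.08087 L/cmH2O = 0.447 s.
t = −τ·ln(1 − 0.98) = −0.447·ln(0.02) = 1.749 s.

1.75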